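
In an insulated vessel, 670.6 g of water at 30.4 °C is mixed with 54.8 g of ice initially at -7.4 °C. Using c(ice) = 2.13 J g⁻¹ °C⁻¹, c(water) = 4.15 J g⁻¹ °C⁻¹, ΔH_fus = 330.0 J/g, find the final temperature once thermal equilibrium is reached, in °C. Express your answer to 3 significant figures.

Heat to bring ice to 0 °C and melt it: q₁ = 54.8×2.13×7.4 + 54.8×330.0 = 18948 J
Heat the water can supply cooling to 0 °C: 670.6×4.15×30.4 = 84602.9 J > q₁, so all ice melts.
Energy balance: 670.6×4.15×(30.4 − T) = 18948 + 54.8×4.15×(T − 0)
2782.99(30.4 − T) = 18948 + 227.42 T
84602.9 − 18948 = 3010.41 T
T = 65654.9 / 3010.41 = 21.81 °C

T_f = 21.8 °C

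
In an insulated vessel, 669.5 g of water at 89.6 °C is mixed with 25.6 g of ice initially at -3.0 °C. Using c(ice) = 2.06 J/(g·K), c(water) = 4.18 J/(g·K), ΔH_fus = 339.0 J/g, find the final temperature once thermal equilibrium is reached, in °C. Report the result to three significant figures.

Heat to bring ice to 0 °C and melt it: q₁ = 25.6×2.06×3.0 + 25.6×339.0 = 8836.6 J
Heat the water can supply cooling to 0 °C: 669.5×4.18×89.6 = 250746 J > q₁, so all ice melts.
Energy balance: 669.5×4.18×(89.6 − T) = 8836.6 + 25.6×4.18×(T − 0)
2798.51(89.6 − T) = 8836.6 + 107.008 T
250746 − 8836.6 = 2905.518 T
T = 241909.4 / 2905.518 = 83.26 °C

T_f = 83.3 °C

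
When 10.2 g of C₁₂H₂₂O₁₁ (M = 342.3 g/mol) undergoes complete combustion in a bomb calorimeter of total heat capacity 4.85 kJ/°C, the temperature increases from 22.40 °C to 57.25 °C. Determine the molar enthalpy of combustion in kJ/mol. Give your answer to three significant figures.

ΔH = -5670 kJ/mol

ΔT = 57.25 − 22.40 = 34.85 °C
q_cal = C_cal × ΔT = 4.85 × 34.85 = 169.0225 kJ
n = 10.2 / 342.3 = 0.02980 mol
q_rxn = −q_cal = -169.0225 kJ
ΔH = -169.0225 / 0.02980 = -5672 kJ/mol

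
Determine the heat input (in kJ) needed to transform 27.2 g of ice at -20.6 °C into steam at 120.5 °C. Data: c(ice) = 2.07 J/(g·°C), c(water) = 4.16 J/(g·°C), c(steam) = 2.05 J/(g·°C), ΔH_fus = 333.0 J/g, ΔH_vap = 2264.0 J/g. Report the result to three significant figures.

q1 (heat ice -20.6→0.0 °C): 27.2 × 2.07 × 20.6 = 1160 J
q2 (melt at 0 °C): 27.2 × 333.0 = 9058 J
q3 (heat water 0.0→100.0 °C): 27.2 × 4.16 × 100.0 = 11315 J
q4 (vaporize at 100 °C): 27.2 × 2264.0 = 61581 J
q5 (heat steam 100.0→120.5 °C): 27.2 × 2.05 × 20.5 = 1143 J
Total: 1160 + 9058 + 11315 + 61581 + 1143 = 84257 J = 84.3 kJ

q = 84.3 kJ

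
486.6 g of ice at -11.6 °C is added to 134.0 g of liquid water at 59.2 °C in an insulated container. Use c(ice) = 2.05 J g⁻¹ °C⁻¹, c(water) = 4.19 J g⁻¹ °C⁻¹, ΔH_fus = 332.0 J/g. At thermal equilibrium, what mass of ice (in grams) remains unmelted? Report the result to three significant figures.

m_ice remaining = 421 g

Heat to warm all ice to 0 °C: 486.6×2.05×11.6 = 11571 J
Heat released by water cooling to 0 °C: 134.0×4.19×59.2 = 33238 J
33238 J < 11571 + 486.6×332.0 = 173122.2 J, so not all ice melts; final T = 0 °C.
Heat left for melting: 33238 − 11571 = 21667 J
Mass melted = 21667 / 332.0 = 65.26 g
Ice remaining = 486.6 − 65.26 = 421.34 g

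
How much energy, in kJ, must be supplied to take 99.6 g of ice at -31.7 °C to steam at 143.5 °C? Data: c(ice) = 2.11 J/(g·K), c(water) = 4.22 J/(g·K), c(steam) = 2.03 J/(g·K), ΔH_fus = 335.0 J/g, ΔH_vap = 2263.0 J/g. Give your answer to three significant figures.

q = 316 kJ

q1 (heat ice -31.7→0.0 °C): 99.6 × 2.11 × 31.7 = 6662 J
q2 (melt at 0 °C): 99.6 × 335.0 = 33366 J
q3 (heat water 0.0→100.0 °C): 99.6 × 4.22 × 100.0 = 42031 J
q4 (vaporize at 100 °C): 99.6 × 2263.0 = 225395 J
q5 (heat steam 100.0→143.5 °C): 99.6 × 2.03 × 43.5 = 8795 J
Total: 6662 + 33366 + 42031 + 225395 + 8795 = 316249 J = 316 kJ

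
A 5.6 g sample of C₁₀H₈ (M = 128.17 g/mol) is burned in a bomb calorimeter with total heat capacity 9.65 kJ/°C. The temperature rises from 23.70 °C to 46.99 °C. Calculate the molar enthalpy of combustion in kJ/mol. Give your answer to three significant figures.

ΔH = -5140 kJ/mol

ΔT = 46.99 − 23.70 = 23.29 °C
q_cal = C_cal × ΔT = 9.65 × 23.29 = 224.7485 kJ
n = 5.6 / 128.17 = 0.04369 mol
q_rxn = −q_cal = -224.7485 kJ
ΔH = -224.7485 / 0.04369 = -5144 kJ/mol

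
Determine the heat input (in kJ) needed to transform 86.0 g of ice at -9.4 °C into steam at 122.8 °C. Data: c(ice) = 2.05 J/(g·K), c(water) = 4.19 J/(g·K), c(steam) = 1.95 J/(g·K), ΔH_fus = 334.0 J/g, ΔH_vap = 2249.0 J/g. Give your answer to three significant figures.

q = 264 kJ

q1 (heat ice -9.4→0.0 °C): 86.0 × 2.05 × 9.4 = 1657 J
q2 (melt at 0 °C): 86.0 × 334.0 = 28724 J
q3 (heat water 0.0→100.0 °C): 86.0 × 4.19 × 100.0 = 36034 J
q4 (vaporize at 100 °C): 86.0 × 2249.0 = 193414 J
q5 (heat steam 100.0→122.8 °C): 86.0 × 1.95 × 22.8 = 3824 J
Total: 1657 + 28724 + 36034 + 193414 + 3824 = 263653 J = 264 kJ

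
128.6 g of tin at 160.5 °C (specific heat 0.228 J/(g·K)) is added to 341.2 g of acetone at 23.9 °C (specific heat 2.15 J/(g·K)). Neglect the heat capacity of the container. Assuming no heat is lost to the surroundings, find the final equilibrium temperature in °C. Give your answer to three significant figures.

Heat lost by tin = heat gained by acetone.
(128.6)(0.228)(160.5 − T) = (341.2)(2.15)(T − 23.9)
29.3208 (160.5 − T) = 733.58 (T − 23.9)
4705.988 − 29.3208 T = 733.58 T − 17532.56
22238.548 = 762.9008 T
T = 29.14999 °C

T_f = 29.1 °C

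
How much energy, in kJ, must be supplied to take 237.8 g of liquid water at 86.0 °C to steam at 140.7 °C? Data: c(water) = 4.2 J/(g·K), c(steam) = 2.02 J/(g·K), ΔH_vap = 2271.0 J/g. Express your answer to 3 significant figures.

q = 574 kJ

q1 (heat water 86.0→100.0 °C): 237.8 × 4.2 × 14.0 = 13983 J
q2 (vaporize at 100 °C): 237.8 × 2271.0 = 540044 J
q3 (heat steam 100.0→140.7 °C): 237.8 × 2.02 × 40.7 = 19550 J
Total: 13983 + 540044 + 19550 = 573577 J = 574 kJ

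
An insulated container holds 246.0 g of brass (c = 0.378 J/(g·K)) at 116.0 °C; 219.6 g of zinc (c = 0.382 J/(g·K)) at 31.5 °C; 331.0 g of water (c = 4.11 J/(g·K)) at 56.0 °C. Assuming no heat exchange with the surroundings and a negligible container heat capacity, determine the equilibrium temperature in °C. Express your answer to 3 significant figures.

T_f = 58.3 °C

Σ mᵢcᵢ(T − Tᵢ) = 0  ⇒  T = Σ mᵢcᵢTᵢ / Σ mᵢcᵢ
Σ mᵢcᵢ = 246.0×0.378 + 219.6×0.382 + 331.0×4.11 = 1537.2852
Σ mᵢcᵢTᵢ = 92.988×116.0 + 83.8872×31.5 + 1360.41×56.0 = 89612
T = 89612 / 1537.2852 = 58.29 °C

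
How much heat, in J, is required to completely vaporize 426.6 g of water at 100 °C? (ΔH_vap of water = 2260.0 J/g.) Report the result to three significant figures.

q = m × ΔH_vap = 426.6 × 2260.0 = 964100 J

q = 964000 J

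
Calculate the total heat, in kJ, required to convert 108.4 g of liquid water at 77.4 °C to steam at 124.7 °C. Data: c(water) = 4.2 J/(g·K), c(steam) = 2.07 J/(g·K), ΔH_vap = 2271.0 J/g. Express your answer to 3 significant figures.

q1 (heat water 77.4→100.0 °C): 108.4 × 4.2 × 22.6 = 10289 J
q2 (vaporize at 100 °C): 108.4 × 2271.0 = 246176 J
q3 (heat steam 100.0→124.7 °C): 108.4 × 2.07 × 24.7 = 5542 J
Total: 10289 + 246176 + 5542 = 262007 J = 262 kJ

q = 262 kJ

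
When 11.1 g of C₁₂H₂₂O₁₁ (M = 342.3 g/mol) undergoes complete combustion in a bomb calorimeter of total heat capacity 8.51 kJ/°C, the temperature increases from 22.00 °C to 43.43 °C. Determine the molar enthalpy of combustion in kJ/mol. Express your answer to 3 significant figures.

ΔT = 43.43 − 22.00 = 21.43 °C
q_cal = C_cal × ΔT = 8.51 × 21.43 = 182.3693 kJ
n = 11.1 / 342.3 = 0.03243 mol
q_rxn = −q_cal = -182.3693 kJ
ΔH = -182.3693 / 0.03243 = -5623 kJ/mol

ΔH = -5620 kJ/mol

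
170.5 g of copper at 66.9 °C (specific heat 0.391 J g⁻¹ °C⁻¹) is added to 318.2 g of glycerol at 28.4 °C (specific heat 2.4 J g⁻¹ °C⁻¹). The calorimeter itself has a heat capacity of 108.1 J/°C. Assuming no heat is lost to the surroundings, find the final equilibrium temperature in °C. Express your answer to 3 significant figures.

Heat lost by copper = heat gained by glycerol + calorimeter.
(170.5)(0.391)(66.9 − T) = [(318.2)(2.4) + 108.1](T − 28.4)
66.6655 (66.9 − T) = 871.78 (T − 28.4)
4459.9 − 66.6655 T = 871.78 T − 24759
29218.9 = 938.4455 T
T = 31.14 °C

T_f = 31.1 °C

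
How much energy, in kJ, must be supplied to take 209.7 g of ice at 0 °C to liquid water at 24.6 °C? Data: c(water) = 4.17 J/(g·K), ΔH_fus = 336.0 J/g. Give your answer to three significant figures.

q = 92.0 kJ

q1 (melt at 0 °C): 209.7 × 336.0 = 70459 J
q2 (heat water 0.0→24.6 °C): 209.7 × 4.17 × 24.6 = 21511 J
Total: 70459 + 21511 = 91970 J = 92.0 kJ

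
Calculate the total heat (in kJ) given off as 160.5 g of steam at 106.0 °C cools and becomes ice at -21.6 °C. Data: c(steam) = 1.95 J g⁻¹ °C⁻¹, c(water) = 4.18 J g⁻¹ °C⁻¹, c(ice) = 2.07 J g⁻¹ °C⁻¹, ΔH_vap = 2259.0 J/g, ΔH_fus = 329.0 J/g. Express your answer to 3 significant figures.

q = 492 kJ

q1 (cool steam 106.0→100 °C): 160.5 × 1.95 × 6.0 = 1878 J
q2 (condense at 100 °C): 160.5 × 2259.0 = 362570 J
q3 (cool water 100→0 °C): 160.5 × 4.18 × 100.0 = 67089 J
q4 (freeze at 0 °C): 160.5 × 329.0 = 52805 J
q5 (cool ice 0→-21.6 °C): 160.5 × 2.07 × 21.6 = 7176 J
Total: 1878 + 362570 + 67089 + 52805 + 7176 = 491518 J = 492 kJ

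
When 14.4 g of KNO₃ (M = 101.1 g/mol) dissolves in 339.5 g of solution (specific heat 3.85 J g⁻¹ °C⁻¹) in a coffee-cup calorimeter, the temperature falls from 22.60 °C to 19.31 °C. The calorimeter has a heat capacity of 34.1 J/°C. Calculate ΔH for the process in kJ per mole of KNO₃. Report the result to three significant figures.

ΔH = 31.0 kJ/mol

|ΔT| = |19.31 − 22.60| = 3.29 °C
|q_surr| = (339.5 × 3.85 + 34.1) × 3.29 = 1341.175 × 3.29 = 4412 J
n(KNO₃) = 14.4 / 101.1 = 0.1424 mol
Temperature fell, so q_rxn = +|q_surr| = 4.412 kJ
ΔH = q_rxn / n = 30.98 kJ/mol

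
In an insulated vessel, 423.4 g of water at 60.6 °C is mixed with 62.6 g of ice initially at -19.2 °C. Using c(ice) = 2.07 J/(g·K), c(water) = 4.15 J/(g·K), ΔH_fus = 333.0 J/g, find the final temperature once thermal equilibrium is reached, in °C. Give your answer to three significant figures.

Heat to bring ice to 0 °C and melt it: q₁ = 62.6×2.07×19.2 + 62.6×333.0 = 23334 J
Heat the water can supply cooling to 0 °C: 423.4×4.15×60.6 = 106481 J > q₁, so all ice melts.
Energy balance: 423.4×4.15×(60.6 − T) = 23334 + 62.6×4.15×(T − 0)
1757.11(60.6 − T) = 23334 + 259.79 T
106481 − 23334 = 2016.90 T
T = 83147 / 2016.90 = 41.23 °C

T_f = 41.2 °C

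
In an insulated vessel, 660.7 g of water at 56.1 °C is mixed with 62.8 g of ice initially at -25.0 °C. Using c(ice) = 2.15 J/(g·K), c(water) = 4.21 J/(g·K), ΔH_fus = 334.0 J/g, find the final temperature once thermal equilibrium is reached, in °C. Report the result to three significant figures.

T_f = 43.2 °C

Heat to bring ice to 0 °C and melt it: q₁ = 62.8×2.15×25.0 + 62.8×334.0 = 24351 J
Heat the water can supply cooling to 0 °C: 660.7×4.21×56.1 = 156045 J > q₁, so all ice melts.
Energy balance: 660.7×4.21×(56.1 − T) = 24351 + 62.8×4.21×(T − 0)
2781.547(56.1 − T) = 24351 + 264.388 T
156045 − 24351 = 3045.935 T
T = 131694 / 3045.935 = 43.24 °C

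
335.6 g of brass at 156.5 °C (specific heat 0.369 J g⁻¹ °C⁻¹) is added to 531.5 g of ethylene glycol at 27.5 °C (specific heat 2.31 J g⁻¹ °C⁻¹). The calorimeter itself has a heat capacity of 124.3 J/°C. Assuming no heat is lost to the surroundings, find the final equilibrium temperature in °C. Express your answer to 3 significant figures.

Heat lost by brass = heat gained by ethylene glycol + calorimeter.
(335.6)(0.369)(156.5 − T) = [(531.5)(2.31) + 124.3](T − 27.5)
123.8364 (156.5 − T) = 1352.065 (T − 27.5)
19380 − 123.8364 T = 1352.065 T − 37182
56562 = 1475.9014 T
T = 38.32 °C

T_f = 38.3 °C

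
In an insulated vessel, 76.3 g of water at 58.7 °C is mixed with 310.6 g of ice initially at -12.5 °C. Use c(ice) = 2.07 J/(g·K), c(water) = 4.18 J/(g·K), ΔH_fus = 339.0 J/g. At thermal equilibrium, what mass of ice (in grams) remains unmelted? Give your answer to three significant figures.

m_ice remaining = 279 g

Heat to warm all ice to 0 °C: 310.6×2.07×12.5 = 8036.8 J
Heat released by water cooling to 0 °C: 76.3×4.18×58.7 = 18721 J
18721 J < 8036.8 + 310.6×339.0 = 113330.2 J, so not all ice melts; final T = 0 °C.
Heat left for melting: 18721 − 8036.8 = 10684.2 J
Mass melted = 10684.2 / 339.0 = 31.52 g
Ice remaining = 310.6 − 31.52 = 279.08 g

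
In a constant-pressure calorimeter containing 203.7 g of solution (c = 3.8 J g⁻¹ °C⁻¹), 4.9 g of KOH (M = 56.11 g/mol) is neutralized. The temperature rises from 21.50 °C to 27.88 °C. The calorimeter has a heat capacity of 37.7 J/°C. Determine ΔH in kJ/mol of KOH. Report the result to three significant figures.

ΔH = -59.3 kJ/mol

|ΔT| = |27.88 − 21.50| = 6.38 °C
|q_surr| = (203.7 × 3.8 + 37.7) × 6.38 = 811.76 × 6.38 = 5179 J
n(KOH) = 4.9 / 56.11 = 0.08733 mol
Temperature rose, so q_rxn = −|q_surr| = -5.179 kJ
ΔH = q_rxn / n = -59.30 kJ/mol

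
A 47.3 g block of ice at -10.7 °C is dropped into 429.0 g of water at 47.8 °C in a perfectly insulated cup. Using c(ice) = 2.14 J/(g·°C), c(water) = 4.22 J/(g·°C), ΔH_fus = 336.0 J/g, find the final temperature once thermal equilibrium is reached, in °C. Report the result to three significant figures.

Heat to bring ice to 0 °C and melt it: q₁ = 47.3×2.14×10.7 + 47.3×336.0 = 16976 J
Heat the water can supply cooling to 0 °C: 429.0×4.22×47.8 = 86536.2 J > q₁, so all ice melts.
Energy balance: 429.0×4.22×(47.8 − T) = 16976 + 47.3×4.22×(T − 0)
1810.38(47.8 − T) = 16976 + 199.606 T
86536.2 − 16976 = 2009.986 T
T = 69560.2 / 2009.986 = 34.61 °C

T_f = 34.6 °C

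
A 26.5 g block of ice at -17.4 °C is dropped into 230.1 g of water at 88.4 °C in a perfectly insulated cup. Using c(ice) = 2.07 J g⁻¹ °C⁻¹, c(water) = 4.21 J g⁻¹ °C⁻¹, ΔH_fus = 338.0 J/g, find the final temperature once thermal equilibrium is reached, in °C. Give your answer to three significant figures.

T_f = 70.1 °C

Heat to bring ice to 0 °C and melt it: q₁ = 26.5×2.07×17.4 + 26.5×338.0 = 9911.5 J
Heat the water can supply cooling to 0 °C: 230.1×4.21×88.4 = 85634.9 J > q₁, so all ice melts.
Energy balance: 230.1×4.21×(88.4 − T) = 9911.5 + 26.5×4.21×(T − 0)
968.721(88.4 − T) = 9911.5 + 111.565 T
85634.9 − 9911.5 = 1080.286 T
T = 75723.4 / 1080.286 = 70.10 °C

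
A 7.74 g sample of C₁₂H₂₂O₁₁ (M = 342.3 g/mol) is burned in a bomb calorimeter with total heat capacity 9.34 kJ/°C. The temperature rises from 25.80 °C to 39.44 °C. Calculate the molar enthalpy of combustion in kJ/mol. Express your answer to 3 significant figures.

ΔH = -5630 kJ/mol

ΔT = 39.44 − 25.80 = 13.64 °C
q_cal = C_cal × ΔT = 9.34 × 13.64 = 127.3976 kJ
n = 7.74 / 342.3 = 0.02261 mol
q_rxn = −q_cal = -127.3976 kJ
ΔH = -127.3976 / 0.02261 = -5634.6 kJ/mol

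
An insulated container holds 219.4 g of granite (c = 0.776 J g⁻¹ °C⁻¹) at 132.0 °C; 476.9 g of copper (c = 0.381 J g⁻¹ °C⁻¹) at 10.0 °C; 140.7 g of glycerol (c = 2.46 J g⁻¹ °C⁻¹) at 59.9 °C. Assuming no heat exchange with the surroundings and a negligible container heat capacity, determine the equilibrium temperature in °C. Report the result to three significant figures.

T_f = 64.5 °C

Σ mᵢcᵢ(T − Tᵢ) = 0  ⇒  T = Σ mᵢcᵢTᵢ / Σ mᵢcᵢ
Σ mᵢcᵢ = 219.4×0.776 + 476.9×0.381 + 140.7×2.46 = 698.0753
Σ mᵢcᵢTᵢ = 170.2544×132.0 + 181.6989×10.0 + 346.122×59.9 = 45023
T = 45023 / 698.0753 = 64.50 °C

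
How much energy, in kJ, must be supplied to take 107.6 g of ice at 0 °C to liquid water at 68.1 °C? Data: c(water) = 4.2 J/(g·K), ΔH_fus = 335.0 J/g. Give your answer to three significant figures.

q = 66.8 kJ

q1 (melt at 0 °C): 107.6 × 335.0 = 36046 J
q2 (heat water 0.0→68.1 °C): 107.6 × 4.2 × 68.1 = 30776 J
Total: 36046 + 30776 = 66822 J = 66.8 kJ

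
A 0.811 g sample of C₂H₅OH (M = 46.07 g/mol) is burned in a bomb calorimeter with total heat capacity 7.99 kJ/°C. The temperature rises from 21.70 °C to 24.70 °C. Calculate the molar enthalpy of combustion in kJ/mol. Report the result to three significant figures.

ΔT = 24.70 − 21.70 = 3.00 °C
q_cal = C_cal × ΔT = 7.99 × 3.00 = 23.97 kJ
n = 0.811 / 46.07 = 0.01760 mol
q_rxn = −q_cal = -23.97 kJ
ΔH = -23.97 / 0.01760 = -1362 kJ/mol

ΔH = -1360 kJ/mol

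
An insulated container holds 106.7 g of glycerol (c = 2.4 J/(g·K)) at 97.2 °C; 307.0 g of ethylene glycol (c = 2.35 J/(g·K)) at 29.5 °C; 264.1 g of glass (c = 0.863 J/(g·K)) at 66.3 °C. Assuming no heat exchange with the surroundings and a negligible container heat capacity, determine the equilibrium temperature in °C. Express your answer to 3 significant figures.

Σ mᵢcᵢ(T − Tᵢ) = 0  ⇒  T = Σ mᵢcᵢTᵢ / Σ mᵢcᵢ
Σ mᵢcᵢ = 106.7×2.4 + 307.0×2.35 + 264.1×0.863 = 1205.4483
Σ mᵢcᵢTᵢ = 256.08×97.2 + 721.45×29.5 + 227.9183×66.3 = 61285
T = 61285 / 1205.4483 = 50.84 °C

T_f = 50.8 °C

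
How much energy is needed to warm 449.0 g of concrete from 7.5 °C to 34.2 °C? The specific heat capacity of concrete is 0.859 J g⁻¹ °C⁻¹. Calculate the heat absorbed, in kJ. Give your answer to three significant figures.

q = 10.3 kJ

q = m c ΔT = 449.0 × 0.859 × (34.2 − 7.5)
q = 449.0 × 0.859 × 26.7 = 10300 J = 10.3 kJ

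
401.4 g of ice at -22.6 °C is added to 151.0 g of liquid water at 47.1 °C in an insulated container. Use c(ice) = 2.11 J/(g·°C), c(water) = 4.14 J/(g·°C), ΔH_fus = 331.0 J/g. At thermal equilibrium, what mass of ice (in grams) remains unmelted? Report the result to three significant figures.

Heat to warm all ice to 0 °C: 401.4×2.11×22.6 = 19141 J
Heat released by water cooling to 0 °C: 151.0×4.14×47.1 = 29444 J
29444 J < 19141 + 401.4×331.0 = 152004.4 J, so not all ice melts; final T = 0 °C.
Heat left for melting: 29444 − 19141 = 10303 J
Mass melted = 10303 / 331.0 = 31.13 g
Ice remaining = 401.4 − 31.13 = 370.27 g

m_ice remaining = 370 g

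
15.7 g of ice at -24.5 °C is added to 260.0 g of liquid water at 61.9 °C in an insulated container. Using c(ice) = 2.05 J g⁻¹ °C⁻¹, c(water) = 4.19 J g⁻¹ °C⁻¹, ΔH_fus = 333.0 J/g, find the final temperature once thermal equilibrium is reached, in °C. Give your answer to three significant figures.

Heat to bring ice to 0 °C and melt it: q₁ = 15.7×2.05×24.5 + 15.7×333.0 = 6016.6 J
Heat the water can supply cooling to 0 °C: 260.0×4.19×61.9 = 67433.9 J > q₁, so all ice melts.
Energy balance: 260.0×4.19×(61.9 − T) = 6016.6 + 15.7×4.19×(T − 0)
1089.4(61.9 − T) = 6016.6 + 65.783 T
67433.9 − 6016.6 = 1155.183 T
T = 61417.3 / 1155.183 = 53.17 °C

T_f = 53.2 °C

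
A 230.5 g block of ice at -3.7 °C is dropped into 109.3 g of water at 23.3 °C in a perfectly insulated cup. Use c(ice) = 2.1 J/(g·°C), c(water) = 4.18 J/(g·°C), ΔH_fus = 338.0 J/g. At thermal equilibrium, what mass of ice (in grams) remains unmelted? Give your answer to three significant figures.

Heat to warm all ice to 0 °C: 230.5×2.1×3.7 = 1791.0 J
Heat released by water cooling to 0 °C: 109.3×4.18×23.3 = 10645 J
10645 J < 1791.0 + 230.5×338.0 = 79700.0 J, so not all ice melts; final T = 0 °C.
Heat left for melting: 10645 − 1791.0 = 8854.0 J
Mass melted = 8854.0 / 338.0 = 26.20 g
Ice remaining = 230.5 − 26.20 = 204.30 g

m_ice remaining = 204 g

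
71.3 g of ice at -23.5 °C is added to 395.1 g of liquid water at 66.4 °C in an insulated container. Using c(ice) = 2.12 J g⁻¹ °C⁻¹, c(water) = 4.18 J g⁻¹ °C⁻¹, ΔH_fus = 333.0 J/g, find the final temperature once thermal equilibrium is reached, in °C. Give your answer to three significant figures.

T_f = 42.2 °C

Heat to bring ice to 0 °C and melt it: q₁ = 71.3×2.12×23.5 + 71.3×333.0 = 27295 J
Heat the water can supply cooling to 0 °C: 395.1×4.18×66.4 = 109661 J > q₁, so all ice melts.
Energy balance: 395.1×4.18×(66.4 − T) = 27295 + 71.3×4.18×(T − 0)
1651.518(66.4 − T) = 27295 + 298.034 T
109661 − 27295 = 1949.552 T
T = 82366 / 1949.552 = 42.249 °C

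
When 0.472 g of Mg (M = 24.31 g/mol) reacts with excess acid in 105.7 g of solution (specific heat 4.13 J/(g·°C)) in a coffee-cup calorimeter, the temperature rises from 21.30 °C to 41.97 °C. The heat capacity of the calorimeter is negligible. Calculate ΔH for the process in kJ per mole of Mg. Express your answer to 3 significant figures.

|ΔT| = |41.97 − 21.30| = 20.67 °C
|q_surr| = (105.7 × 4.13) × 20.67 = 436.541 × 20.67 = 9023 J
n(Mg) = 0.472 / 24.31 = 0.01942 mol
Temperature rose, so q_rxn = −|q_surr| = -9.023 kJ
ΔH = q_rxn / n = -464.6 kJ/mol

ΔH = -465 kJ/mol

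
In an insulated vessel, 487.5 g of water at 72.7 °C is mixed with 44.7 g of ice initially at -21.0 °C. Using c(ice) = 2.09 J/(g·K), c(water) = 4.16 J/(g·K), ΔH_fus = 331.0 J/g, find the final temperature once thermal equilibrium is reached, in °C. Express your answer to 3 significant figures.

T_f = 59.0 °C

Heat to bring ice to 0 °C and melt it: q₁ = 44.7×2.09×21.0 + 44.7×331.0 = 16758 J
Heat the water can supply cooling to 0 °C: 487.5×4.16×72.7 = 147436 J > q₁, so all ice melts.
Energy balance: 487.5×4.16×(72.7 − T) = 16758 + 44.7×4.16×(T − 0)
2028(72.7 − T) = 16758 + 185.952 T
147436 − 16758 = 2213.952 T
T = 130678 / 2213.952 = 59.02 °C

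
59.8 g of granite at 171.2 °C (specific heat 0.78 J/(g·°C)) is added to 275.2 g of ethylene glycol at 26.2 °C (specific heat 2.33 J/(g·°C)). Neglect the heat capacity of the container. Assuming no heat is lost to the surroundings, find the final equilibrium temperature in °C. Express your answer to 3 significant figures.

T_f = 36.0 °C

Heat lost by granite = heat gained by ethylene glycol.
(59.8)(0.78)(171.2 − T) = (275.2)(2.33)(T − 26.2)
46.644 (171.2 − T) = 641.216 (T − 26.2)
7985.5 − 46.644 T = 641.216 T − 16800
24785.5 = 687.860 T
T = 36.03 °C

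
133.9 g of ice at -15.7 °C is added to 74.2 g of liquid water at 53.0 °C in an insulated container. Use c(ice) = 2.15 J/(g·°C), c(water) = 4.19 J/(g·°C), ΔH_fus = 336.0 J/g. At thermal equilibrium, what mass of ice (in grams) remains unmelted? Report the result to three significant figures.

Heat to warm all ice to 0 °C: 133.9×2.15×15.7 = 4519.8 J
Heat released by water cooling to 0 °C: 74.2×4.19×53.0 = 16478 J
16478 J < 4519.8 + 133.9×336.0 = 49510.2 J, so not all ice melts; final T = 0 °C.
Heat left for melting: 16478 − 4519.8 = 11958.2 J
Mass melted = 11958.2 / 336.0 = 35.59 g
Ice remaining = 133.9 − 35.59 = 98.31 g

m_ice remaining = 98.3 g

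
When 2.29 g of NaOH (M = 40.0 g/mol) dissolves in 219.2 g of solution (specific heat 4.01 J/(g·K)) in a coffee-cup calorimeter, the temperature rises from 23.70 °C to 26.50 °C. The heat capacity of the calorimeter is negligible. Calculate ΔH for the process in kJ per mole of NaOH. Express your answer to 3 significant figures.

ΔH = -43.0 kJ/mol

|ΔT| = |26.50 − 23.70| = 2.80 °C
|q_surr| = (219.2 × 4.01) × 2.80 = 878.992 × 2.80 = 2461 J
n(NaOH) = 2.29 / 40.0 = 0.05725 mol
Temperature rose, so q_rxn = −|q_surr| = -2.461 kJ
ΔH = q_rxn / n = -42.99 kJ/mol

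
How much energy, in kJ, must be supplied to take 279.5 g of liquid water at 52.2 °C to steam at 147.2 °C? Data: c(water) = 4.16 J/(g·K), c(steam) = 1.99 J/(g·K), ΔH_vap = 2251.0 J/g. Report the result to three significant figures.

q = 711 kJ

q1 (heat water 52.2→100.0 °C): 279.5 × 4.16 × 47.8 = 55578 J
q2 (vaporize at 100 °C): 279.5 × 2251.0 = 629155 J
q3 (heat steam 100.0→147.2 °C): 279.5 × 1.99 × 47.2 = 26253 J
Total: 55578 + 629155 + 26253 = 710986 J = 711 kJ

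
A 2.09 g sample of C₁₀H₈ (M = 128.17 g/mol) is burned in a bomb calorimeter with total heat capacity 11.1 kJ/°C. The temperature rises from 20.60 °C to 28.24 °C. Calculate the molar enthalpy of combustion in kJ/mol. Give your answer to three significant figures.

ΔT = 28.24 − 20.60 = 7.64 °C
q_cal = C_cal × ΔT = 11.1 × 7.64 = 84.804 kJ
n = 2.09 / 128.17 = 0.01631 mol
q_rxn = −q_cal = -84.804 kJ
ΔH = -84.804 / 0.01631 = -5200 kJ/mol

ΔH = -5200 kJ/mol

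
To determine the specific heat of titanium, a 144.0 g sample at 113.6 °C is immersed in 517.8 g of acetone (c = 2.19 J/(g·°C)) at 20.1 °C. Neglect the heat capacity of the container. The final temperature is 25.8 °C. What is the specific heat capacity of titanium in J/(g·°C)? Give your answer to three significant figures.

c = 0.511 J/(g·°C)

q_gained = (517.8 × 2.19) × (25.8 − 20.1) = 6464 J
q_lost = 144.0 × c × (113.6 − 25.8) = 12643.2 c
Set equal: c = 6464 / 12643.2 = 0.511 J/(g·°C)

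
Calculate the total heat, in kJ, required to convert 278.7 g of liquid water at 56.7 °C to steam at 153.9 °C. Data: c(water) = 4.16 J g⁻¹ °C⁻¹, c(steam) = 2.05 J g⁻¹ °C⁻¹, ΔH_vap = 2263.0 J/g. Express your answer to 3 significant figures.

q1 (heat water 56.7→100.0 °C): 278.7 × 4.16 × 43.3 = 50202 J
q2 (vaporize at 100 °C): 278.7 × 2263.0 = 630698 J
q3 (heat steam 100.0→153.9 °C): 278.7 × 2.05 × 53.9 = 30795 J
Total: 50202 + 630698 + 30795 = 711695 J = 712 kJ

q = 712 kJ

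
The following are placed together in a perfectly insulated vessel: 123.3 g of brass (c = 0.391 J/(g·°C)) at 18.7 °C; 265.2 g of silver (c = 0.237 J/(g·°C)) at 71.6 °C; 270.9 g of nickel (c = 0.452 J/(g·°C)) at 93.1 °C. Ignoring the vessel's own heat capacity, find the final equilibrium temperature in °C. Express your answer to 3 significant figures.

Σ mᵢcᵢ(T − Tᵢ) = 0  ⇒  T = Σ mᵢcᵢTᵢ / Σ mᵢcᵢ
Σ mᵢcᵢ = 123.3×0.391 + 265.2×0.237 + 270.9×0.452 = 233.5095
Σ mᵢcᵢTᵢ = 48.2103×18.7 + 62.8524×71.6 + 122.4468×93.1 = 16802
T = 16802 / 233.5095 = 71.95 °C

T_f = 72.0 °C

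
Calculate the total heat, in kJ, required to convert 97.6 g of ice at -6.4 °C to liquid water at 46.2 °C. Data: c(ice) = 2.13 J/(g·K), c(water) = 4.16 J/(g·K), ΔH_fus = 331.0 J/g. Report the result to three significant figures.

q1 (heat ice -6.4→0.0 °C): 97.6 × 2.13 × 6.4 = 1330 J
q2 (melt at 0 °C): 97.6 × 331.0 = 32306 J
q3 (heat water 0.0→46.2 °C): 97.6 × 4.16 × 46.2 = 18758 J
Total: 1330 + 32306 + 18758 = 52394 J = 52.4 kJ

q = 52.4 kJ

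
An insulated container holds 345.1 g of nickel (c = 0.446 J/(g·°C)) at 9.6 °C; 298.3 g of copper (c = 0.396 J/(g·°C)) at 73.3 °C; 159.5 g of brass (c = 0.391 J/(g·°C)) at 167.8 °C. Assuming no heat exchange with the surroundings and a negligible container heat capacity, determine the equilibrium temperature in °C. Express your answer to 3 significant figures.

Σ mᵢcᵢ(T − Tᵢ) = 0  ⇒  T = Σ mᵢcᵢTᵢ / Σ mᵢcᵢ
Σ mᵢcᵢ = 345.1×0.446 + 298.3×0.396 + 159.5×0.391 = 334.4059
Σ mᵢcᵢTᵢ = 153.9146×9.6 + 118.1268×73.3 + 62.3645×167.8 = 20601
T = 20601 / 334.4059 = 61.60 °C

T_f = 61.6 °C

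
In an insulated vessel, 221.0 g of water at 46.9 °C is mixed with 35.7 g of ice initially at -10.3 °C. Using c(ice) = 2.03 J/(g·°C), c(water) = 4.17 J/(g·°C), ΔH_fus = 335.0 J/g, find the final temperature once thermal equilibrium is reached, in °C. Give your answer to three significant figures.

Heat to bring ice to 0 °C and melt it: q₁ = 35.7×2.03×10.3 + 35.7×335.0 = 12706 J
Heat the water can supply cooling to 0 °C: 221.0×4.17×46.9 = 43221.6 J > q₁, so all ice melts.
Energy balance: 221.0×4.17×(46.9 − T) = 12706 + 35.7×4.17×(T − 0)
921.57(46.9 − T) = 12706 + 148.869 T
43221.6 − 12706 = 1070.439 T
T = 30515.6 / 1070.439 = 28.51 °C

T_f = 28.5 °C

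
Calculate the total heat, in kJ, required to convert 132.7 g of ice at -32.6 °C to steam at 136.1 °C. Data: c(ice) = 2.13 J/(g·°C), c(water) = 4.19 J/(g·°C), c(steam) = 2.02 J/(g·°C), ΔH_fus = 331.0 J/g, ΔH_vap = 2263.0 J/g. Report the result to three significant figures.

q = 419 kJ

q1 (heat ice -32.6→0.0 °C): 132.7 × 2.13 × 32.6 = 9214 J
q2 (melt at 0 °C): 132.7 × 331.0 = 43924 J
q3 (heat water 0.0→100.0 °C): 132.7 × 4.19 × 100.0 = 55601 J
q4 (vaporize at 100 °C): 132.7 × 2263.0 = 300300 J
q5 (heat steam 100.0→136.1 °C): 132.7 × 2.02 × 36.1 = 9677 J
Total: 9214 + 43924 + 55601 + 300300 + 9677 = 418716 J = 419 kJ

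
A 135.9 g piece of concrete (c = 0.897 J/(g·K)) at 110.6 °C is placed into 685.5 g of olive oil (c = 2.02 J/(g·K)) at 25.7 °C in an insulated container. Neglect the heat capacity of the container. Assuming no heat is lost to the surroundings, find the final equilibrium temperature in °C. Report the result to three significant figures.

T_f = 32.6 °C

Heat lost by concrete = heat gained by olive oil.
(135.9)(0.897)(110.6 − T) = (685.5)(2.02)(T − 25.7)
121.9023 (110.6 − T) = 1384.71 (T − 25.7)
13482 − 121.9023 T = 1384.71 T − 35587
49069 = 1506.6123 T
T = 32.57 °C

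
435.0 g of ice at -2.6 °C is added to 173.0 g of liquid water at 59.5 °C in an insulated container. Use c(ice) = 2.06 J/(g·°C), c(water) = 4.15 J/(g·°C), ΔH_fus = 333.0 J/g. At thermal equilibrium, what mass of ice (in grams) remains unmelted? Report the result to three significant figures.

Heat to warm all ice to 0 °C: 435.0×2.06×2.6 = 2329.9 J
Heat released by water cooling to 0 °C: 173.0×4.15×59.5 = 42718 J
42718 J < 2329.9 + 435.0×333.0 = 147184.9 J, so not all ice melts; final T = 0 °C.
Heat left for melting: 42718 − 2329.9 = 40388.1 J
Mass melted = 40388.1 / 333.0 = 121.3 g
Ice remaining = 435.0 − 121.3 = 313.7 g

m_ice remaining = 314 g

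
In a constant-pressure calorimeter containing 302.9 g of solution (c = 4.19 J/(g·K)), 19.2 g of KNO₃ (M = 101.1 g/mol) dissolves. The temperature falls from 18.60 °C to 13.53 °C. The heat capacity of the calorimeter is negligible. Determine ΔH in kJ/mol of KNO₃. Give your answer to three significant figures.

ΔH = 33.9 kJ/mol

|ΔT| = |13.53 − 18.60| = 5.07 °C
|q_surr| = (302.9 × 4.19) × 5.07 = 1269.151 × 5.07 = 6435 J
n(KNO₃) = 19.2 / 101.1 = 0.1899 mol
Temperature fell, so q_rxn = +|q_surr| = 6.435 kJ
ΔH = q_rxn / n = 33.89 kJ/mol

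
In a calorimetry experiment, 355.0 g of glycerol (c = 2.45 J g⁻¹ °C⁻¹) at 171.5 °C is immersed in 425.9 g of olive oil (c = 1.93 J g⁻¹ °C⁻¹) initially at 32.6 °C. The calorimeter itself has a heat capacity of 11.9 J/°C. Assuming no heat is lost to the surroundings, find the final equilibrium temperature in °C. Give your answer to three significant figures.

Heat lost by glycerol = heat gained by olive oil + calorimeter.
(355.0)(2.45)(171.5 − T) = [(425.9)(1.93) + 11.9](T − 32.6)
869.75 (171.5 − T) = 833.887 (T − 32.6)
149160 − 869.75 T = 833.887 T − 27185
176345 = 1703.637 T
T = 103.5 °C

T_f = 104 °C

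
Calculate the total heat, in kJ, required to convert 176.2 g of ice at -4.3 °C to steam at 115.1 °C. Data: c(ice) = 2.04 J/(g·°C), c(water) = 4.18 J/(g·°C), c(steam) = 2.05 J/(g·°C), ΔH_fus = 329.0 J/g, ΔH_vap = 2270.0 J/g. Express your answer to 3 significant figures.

q1 (heat ice -4.3→0.0 °C): 176.2 × 2.04 × 4.3 = 1546 J
q2 (melt at 0 °C): 176.2 × 329.0 = 57970 J
q3 (heat water 0.0→100.0 °C): 176.2 × 4.18 × 100.0 = 73652 J
q4 (vaporize at 100 °C): 176.2 × 2270.0 = 399974 J
q5 (heat steam 100.0→115.1 °C): 176.2 × 2.05 × 15.1 = 5454 J
Total: 1546 + 57970 + 73652 + 399974 + 5454 = 538596 J = 539 kJ

q = 539 kJ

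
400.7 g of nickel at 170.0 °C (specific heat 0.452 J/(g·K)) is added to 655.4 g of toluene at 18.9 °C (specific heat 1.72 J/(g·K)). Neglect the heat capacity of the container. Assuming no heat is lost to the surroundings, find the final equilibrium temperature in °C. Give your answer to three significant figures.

T_f = 39.8 °C

Heat lost by nickel = heat gained by toluene.
(400.7)(0.452)(170.0 − T) = (655.4)(1.72)(T − 18.9)
181.1164 (170.0 − T) = 1127.288 (T − 18.9)
30790 − 181.1164 T = 1127.288 T − 21306
52096 = 1308.4044 T
T = 39.82 °C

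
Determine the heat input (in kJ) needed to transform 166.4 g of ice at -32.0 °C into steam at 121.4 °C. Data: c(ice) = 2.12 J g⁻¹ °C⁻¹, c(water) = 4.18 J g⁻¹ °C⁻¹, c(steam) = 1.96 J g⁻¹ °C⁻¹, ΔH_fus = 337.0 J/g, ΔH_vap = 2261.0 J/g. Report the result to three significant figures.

q = 520 kJ

q1 (heat ice -32.0→0.0 °C): 166.4 × 2.12 × 32.0 = 11289 J
q2 (melt at 0 °C): 166.4 × 337.0 = 56077 J
q3 (heat water 0.0→100.0 °C): 166.4 × 4.18 × 100.0 = 69555 J
q4 (vaporize at 100 °C): 166.4 × 2261.0 = 376230 J
q5 (heat steam 100.0→121.4 °C): 166.4 × 1.96 × 21.4 = 6979 J
Total: 11289 + 56077 + 69555 + 376230 + 6979 = 520130 J = 520 kJ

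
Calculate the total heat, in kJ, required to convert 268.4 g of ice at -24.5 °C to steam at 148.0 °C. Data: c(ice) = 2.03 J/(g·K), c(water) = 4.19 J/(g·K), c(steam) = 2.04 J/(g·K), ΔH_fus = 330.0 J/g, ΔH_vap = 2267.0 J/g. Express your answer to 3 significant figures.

q1 (heat ice -24.5→0.0 °C): 268.4 × 2.03 × 24.5 = 13349 J
q2 (melt at 0 °C): 268.4 × 330.0 = 88572 J
q3 (heat water 0.0→100.0 °C): 268.4 × 4.19 × 100.0 = 112460 J
q4 (vaporize at 100 °C): 268.4 × 2267.0 = 608463 J
q5 (heat steam 100.0→148.0 °C): 268.4 × 2.04 × 48.0 = 26282 J
Total: 13349 + 88572 + 112460 + 608463 + 26282 = 849126 J = 849 kJ

q = 849 kJ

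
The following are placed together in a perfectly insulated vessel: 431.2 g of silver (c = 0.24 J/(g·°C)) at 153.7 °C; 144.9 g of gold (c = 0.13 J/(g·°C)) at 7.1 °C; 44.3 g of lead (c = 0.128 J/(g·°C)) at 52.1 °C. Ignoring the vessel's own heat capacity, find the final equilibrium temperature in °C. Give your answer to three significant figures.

T_f = 128 °C

Σ mᵢcᵢ(T − Tᵢ) = 0  ⇒  T = Σ mᵢcᵢTᵢ / Σ mᵢcᵢ
Σ mᵢcᵢ = 431.2×0.24 + 144.9×0.13 + 44.3×0.128 = 127.9954
Σ mᵢcᵢTᵢ = 103.488×153.7 + 18.837×7.1 + 5.6704×52.1 = 16335
T = 16335 / 127.9954 = 127.6 °C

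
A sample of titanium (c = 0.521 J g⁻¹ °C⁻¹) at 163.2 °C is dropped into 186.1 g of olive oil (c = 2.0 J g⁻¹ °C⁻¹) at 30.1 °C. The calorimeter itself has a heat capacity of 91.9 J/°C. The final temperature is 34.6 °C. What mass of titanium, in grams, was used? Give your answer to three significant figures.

q_gained = (186.1 × 2.0 + 91.9) × (34.6 − 30.1) = 2088 J
q_lost = m × 0.521 × (163.2 − 34.6) = 67.0006 m
m = 2088 / 67.0006 = 31.2 g

m = 31.2 g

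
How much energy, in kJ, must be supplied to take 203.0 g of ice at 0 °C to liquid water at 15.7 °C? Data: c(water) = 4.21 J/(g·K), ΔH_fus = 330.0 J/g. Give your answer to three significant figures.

q1 (melt at 0 °C): 203.0 × 330.0 = 66990 J
q2 (heat water 0.0→15.7 °C): 203.0 × 4.21 × 15.7 = 13418 J
Total: 66990 + 13418 = 80408 J = 80.4 kJ

q = 80.4 kJ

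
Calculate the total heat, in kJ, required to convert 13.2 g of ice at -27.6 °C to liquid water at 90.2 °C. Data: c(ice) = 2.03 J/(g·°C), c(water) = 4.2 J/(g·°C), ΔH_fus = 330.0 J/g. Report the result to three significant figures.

q = 10.1 kJ

q1 (heat ice -27.6→0.0 °C): 13.2 × 2.03 × 27.6 = 740 J
q2 (melt at 0 °C): 13.2 × 330.0 = 4356 J
q3 (heat water 0.0→90.2 °C): 13.2 × 4.2 × 90.2 = 5001 J
Total: 740 + 4356 + 5001 = 10097 J = 10.1 kJ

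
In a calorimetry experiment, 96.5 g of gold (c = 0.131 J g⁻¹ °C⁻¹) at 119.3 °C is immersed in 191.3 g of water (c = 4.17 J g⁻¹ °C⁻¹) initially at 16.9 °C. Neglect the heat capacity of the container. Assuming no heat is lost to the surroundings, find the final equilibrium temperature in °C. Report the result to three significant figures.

T_f = 18.5 °C

Heat lost by gold = heat gained by water.
(96.5)(0.131)(119.3 − T) = (191.3)(4.17)(T − 16.9)
12.6415 (119.3 − T) = 797.721 (T − 16.9)
1508.1 − 12.6415 T = 797.721 T − 13481
14989.1 = 810.3625 T
T = 18.50 °C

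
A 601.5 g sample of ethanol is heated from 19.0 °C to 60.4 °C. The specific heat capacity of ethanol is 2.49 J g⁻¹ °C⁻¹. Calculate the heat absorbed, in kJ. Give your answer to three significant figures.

q = 62.0 kJ

q = m c ΔT = 601.5 × 2.49 × (60.4 − 19.0)
q = 601.5 × 2.49 × 41.4 = 62010 J = 62.0 kJ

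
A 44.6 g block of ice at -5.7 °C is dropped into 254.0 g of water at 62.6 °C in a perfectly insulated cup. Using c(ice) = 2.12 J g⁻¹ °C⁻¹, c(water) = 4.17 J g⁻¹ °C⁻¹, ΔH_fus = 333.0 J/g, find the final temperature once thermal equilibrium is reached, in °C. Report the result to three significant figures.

T_f = 40.9 °C

Heat to bring ice to 0 °C and melt it: q₁ = 44.6×2.12×5.7 + 44.6×333.0 = 15391 J
Heat the water can supply cooling to 0 °C: 254.0×4.17×62.6 = 66304.7 J > q₁, so all ice melts.
Energy balance: 254.0×4.17×(62.6 − T) = 15391 + 44.6×4.17×(T − 0)
1059.18(62.6 − T) = 15391 + 185.982 T
66304.7 − 15391 = 1245.162 T
T = 50913.7 / 1245.162 = 40.89 °C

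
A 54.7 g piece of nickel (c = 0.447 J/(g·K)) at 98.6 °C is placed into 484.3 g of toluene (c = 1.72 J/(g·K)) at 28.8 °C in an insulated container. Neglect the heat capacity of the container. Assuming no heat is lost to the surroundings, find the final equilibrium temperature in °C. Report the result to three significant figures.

Heat lost by nickel = heat gained by toluene.
(54.7)(0.447)(98.6 − T) = (484.3)(1.72)(T − 28.8)
24.4509 (98.6 − T) = 832.996 (T − 28.8)
2410.9 − 24.4509 T = 832.996 T − 23990
26400.9 = 857.4469 T
T = 30.79 °C

T_f = 30.8 °C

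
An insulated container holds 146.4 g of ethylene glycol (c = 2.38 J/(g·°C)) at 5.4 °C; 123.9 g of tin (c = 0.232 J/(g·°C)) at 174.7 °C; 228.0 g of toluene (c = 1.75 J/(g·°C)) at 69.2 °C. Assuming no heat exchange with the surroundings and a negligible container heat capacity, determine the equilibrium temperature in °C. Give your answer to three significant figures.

Σ mᵢcᵢ(T − Tᵢ) = 0  ⇒  T = Σ mᵢcᵢTᵢ / Σ mᵢcᵢ
Σ mᵢcᵢ = 146.4×2.38 + 123.9×0.232 + 228.0×1.75 = 776.1768
Σ mᵢcᵢTᵢ = 348.432×5.4 + 28.7448×174.7 + 399×69.2 = 34514
T = 34514 / 776.1768 = 44.47 °C

T_f = 44.5 °C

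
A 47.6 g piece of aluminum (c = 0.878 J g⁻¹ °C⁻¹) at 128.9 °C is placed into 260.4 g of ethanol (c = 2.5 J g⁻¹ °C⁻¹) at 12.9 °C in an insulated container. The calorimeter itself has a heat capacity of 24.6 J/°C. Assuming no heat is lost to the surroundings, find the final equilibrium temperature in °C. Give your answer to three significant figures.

T_f = 19.7 °C

Heat lost by aluminum = heat gained by ethanol + calorimeter.
(47.6)(0.878)(128.9 − T) = [(260.4)(2.5) + 24.6](T − 12.9)
41.7928 (128.9 − T) = 675.6 (T − 12.9)
5387.1 − 41.7928 T = 675.6 T − 8715.2
14102.3 = 717.3928 T
T = 19.66 °C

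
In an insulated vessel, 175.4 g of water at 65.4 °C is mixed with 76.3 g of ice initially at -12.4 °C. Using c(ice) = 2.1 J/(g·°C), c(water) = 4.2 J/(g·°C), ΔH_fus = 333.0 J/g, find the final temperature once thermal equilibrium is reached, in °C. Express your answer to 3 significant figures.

Heat to bring ice to 0 °C and melt it: q₁ = 76.3×2.1×12.4 + 76.3×333.0 = 27395 J
Heat the water can supply cooling to 0 °C: 175.4×4.2×65.4 = 48178.9 J > q₁, so all ice melts.
Energy balance: 175.4×4.2×(65.4 − T) = 27395 + 76.3×4.2×(T − 0)
736.68(65.4 − T) = 27395 + 320.46 T
48178.9 − 27395 = 1057.14 T
T = 20783.9 / 1057.14 = 19.66 °C

T_f = 19.7 °C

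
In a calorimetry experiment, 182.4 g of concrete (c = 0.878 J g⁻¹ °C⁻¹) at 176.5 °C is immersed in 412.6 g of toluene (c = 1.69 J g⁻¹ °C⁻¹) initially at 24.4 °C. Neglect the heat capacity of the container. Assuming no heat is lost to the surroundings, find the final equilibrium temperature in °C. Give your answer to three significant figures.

T_f = 52.8 °C

Heat lost by concrete = heat gained by toluene.
(182.4)(0.878)(176.5 − T) = (412.6)(1.69)(T − 24.4)
160.1472 (176.5 − T) = 697.294 (T − 24.4)
28266 − 160.1472 T = 697.294 T − 17014
45280 = 857.4412 T
T = 52.81 °C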